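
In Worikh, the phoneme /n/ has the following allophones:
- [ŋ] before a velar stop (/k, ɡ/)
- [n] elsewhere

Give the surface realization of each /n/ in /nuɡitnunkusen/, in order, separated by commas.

[n], [n], [ŋ], [n]

Occurrence 1 (position 1): no conditioning environment matches → elsewhere allophone [n].
Occurrence 2 (position 6): no conditioning environment matches → elsewhere allophone [n].
Occurrence 3 (position 8): before a velar stop → [ŋ].
Occurrence 4 (position 13): no conditioning environment matches → elsewhere allophone [n].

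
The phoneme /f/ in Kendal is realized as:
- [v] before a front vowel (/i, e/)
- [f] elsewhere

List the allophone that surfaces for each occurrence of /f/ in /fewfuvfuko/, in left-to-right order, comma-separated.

[v], [f], [f]

Occurrence 1 (position 1): before a front vowel (/i, e/) → [v].
Occurrence 2 (position 4): no conditioning environment matches → elsewhere allophone [f].
Occurrence 3 (position 7): no conditioning environment matches → elsewhere allophone [f].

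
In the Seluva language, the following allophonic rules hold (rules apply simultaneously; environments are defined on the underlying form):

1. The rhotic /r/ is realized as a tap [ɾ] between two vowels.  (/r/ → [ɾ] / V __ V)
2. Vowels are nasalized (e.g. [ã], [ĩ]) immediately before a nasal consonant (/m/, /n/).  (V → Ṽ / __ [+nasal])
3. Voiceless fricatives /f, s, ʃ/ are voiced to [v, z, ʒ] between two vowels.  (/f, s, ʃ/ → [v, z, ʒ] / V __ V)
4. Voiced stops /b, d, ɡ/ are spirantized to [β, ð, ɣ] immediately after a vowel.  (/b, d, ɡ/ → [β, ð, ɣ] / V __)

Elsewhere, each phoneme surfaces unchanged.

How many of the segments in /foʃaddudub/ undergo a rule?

4

Segments that undergo a rule: /ʃ/ → [ʒ] (rule 3); /d/ → [ð] (rule 4); /d/ → [ð] (rule 4); /b/ → [β] (rule 4).
All other segments surface unchanged.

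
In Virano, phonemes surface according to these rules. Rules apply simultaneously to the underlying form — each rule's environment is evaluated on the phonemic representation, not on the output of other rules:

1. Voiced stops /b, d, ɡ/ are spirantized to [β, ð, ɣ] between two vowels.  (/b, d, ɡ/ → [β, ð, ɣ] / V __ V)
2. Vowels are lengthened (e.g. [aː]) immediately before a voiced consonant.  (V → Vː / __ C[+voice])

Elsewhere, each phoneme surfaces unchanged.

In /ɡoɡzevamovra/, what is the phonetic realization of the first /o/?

Rule 2 applies to /o/ (between /ɡ/ and /ɡ/: before a voiced consonant) → [oː].

[oː]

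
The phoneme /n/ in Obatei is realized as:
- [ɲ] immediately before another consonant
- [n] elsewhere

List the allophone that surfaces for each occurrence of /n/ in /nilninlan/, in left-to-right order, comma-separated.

[n], [n], [ɲ], [n]

Occurrence 1 (position 1): no conditioning environment matches → elsewhere allophone [n].
Occurrence 2 (position 4): no conditioning environment matches → elsewhere allophone [n].
Occurrence 3 (position 6): immediately before another consonant → [ɲ].
Occurrence 4 (position 9): no conditioning environment matches → elsewhere allophone [n].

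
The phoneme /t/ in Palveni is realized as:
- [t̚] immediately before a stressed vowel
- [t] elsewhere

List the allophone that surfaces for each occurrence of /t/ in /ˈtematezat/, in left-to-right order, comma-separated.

Occurrence 1 (position 1): immediately before a stressed vowel → [t̚].
Occurrence 2 (position 5): no conditioning environment matches → elsewhere allophone [t].
Occurrence 3 (position 9): no conditioning environment matches → elsewhere allophone [t].

[t̚], [t], [t]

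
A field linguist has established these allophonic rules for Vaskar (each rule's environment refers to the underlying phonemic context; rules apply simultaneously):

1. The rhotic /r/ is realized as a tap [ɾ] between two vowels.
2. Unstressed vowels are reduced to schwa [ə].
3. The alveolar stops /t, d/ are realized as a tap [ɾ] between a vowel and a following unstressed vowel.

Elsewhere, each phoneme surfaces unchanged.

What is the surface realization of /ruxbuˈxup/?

/r/ (word-initial): rule 1 targets it, but not between two vowels → unchanged [r].
Rule 2 applies to /u/ (between /r/ and /x/: in an unstressed syllable) → [ə].
/x/ (between /u/ and /b/) is unaffected → [x].
/b/ stays [b].
/u/ (between /b/ and /x/): in an unstressed syllable, so rule 2 applies → [ə].
/x/ (between /u/ and /u/) is unaffected → [x].
/u/ (between /x/ and /p/) fails the environment for rule 2, so it stays [u].
/p/ (word-final): no rule targets it → [p].

[rəxbəˈxup]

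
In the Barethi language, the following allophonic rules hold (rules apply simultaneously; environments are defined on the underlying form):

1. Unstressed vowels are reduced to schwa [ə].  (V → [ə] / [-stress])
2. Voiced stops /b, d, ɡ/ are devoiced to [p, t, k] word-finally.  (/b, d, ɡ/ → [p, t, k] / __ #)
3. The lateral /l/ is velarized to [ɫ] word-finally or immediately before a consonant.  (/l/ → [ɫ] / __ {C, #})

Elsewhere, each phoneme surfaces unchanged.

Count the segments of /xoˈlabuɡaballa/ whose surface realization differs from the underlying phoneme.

6

Segments that undergo a rule: /o/ → [ə] (rule 1); /u/ → [ə] (rule 1); /a/ → [ə] (rule 1); /a/ → [ə] (rule 1); /l/ → [ɫ] (rule 3); /a/ → [ə] (rule 1).
All other segments surface unchanged.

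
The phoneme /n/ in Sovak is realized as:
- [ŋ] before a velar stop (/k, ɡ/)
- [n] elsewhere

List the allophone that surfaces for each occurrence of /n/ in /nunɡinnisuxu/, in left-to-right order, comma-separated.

Occurrence 1 (position 1): no conditioning environment matches → elsewhere allophone [n].
Occurrence 2 (position 3): before a velar stop → [ŋ].
Occurrence 3 (position 6): no conditioning environment matches → elsewhere allophone [n].
Occurrence 4 (position 7): no conditioning environment matches → elsewhere allophone [n].

[n], [ŋ], [n], [n]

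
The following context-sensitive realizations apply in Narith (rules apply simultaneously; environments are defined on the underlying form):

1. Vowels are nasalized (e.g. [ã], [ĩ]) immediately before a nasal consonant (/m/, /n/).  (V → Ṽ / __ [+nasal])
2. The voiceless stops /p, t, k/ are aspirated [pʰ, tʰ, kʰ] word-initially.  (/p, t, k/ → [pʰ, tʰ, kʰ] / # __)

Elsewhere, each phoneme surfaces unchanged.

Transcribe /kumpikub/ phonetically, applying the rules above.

/k/ meets the environment for rule 2 (word-initially) → [kʰ].
/u/ (between /k/ and /m/): before a nasal consonant, so rule 1 applies → [ũ].
/m/ stays [m].
/p/ (between /m/ and /i/): rule 2 targets it, but not word-initially → unchanged [p].
/i/ (between /p/ and /k/): rule 1 targets it, but not before a nasal consonant → unchanged [i].
/k/ (between /i/ and /u/) fails the environment for rule 2, so it stays [k].
/u/ — between /k/ and /b/; rule 1 does not apply here → [u].
/b/ (word-final): no rule targets it → [b].

[kʰũmpikub]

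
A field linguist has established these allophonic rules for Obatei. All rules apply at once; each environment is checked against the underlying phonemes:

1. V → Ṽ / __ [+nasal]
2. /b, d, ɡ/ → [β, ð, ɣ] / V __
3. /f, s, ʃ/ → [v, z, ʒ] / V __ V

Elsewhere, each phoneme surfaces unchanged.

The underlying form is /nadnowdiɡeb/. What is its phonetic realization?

[naðnowdiɣeβ]

/n/ — not in any rule's target class → [n].
/a/ (between /n/ and /d/) is in the target of rule 1 but the environment (before a nasal consonant) is not met → [a].
Rule 2 applies to /d/ (between /a/ and /n/: immediately after a vowel) → [ð].
/n/ — not in any rule's target class → [n].
/o/ (between /n/ and /w/) fails the environment for rule 1, so it stays [o].
/w/ (between /o/ and /d/): no rule targets it → [w].
/d/ (between /w/ and /i/) is in the target of rule 2 but the environment (immediately after a vowel) is not met → [d].
/i/ (between /d/ and /ɡ/) fails the environment for rule 1, so it stays [i].
/ɡ/ (between /i/ and /e/) occurs immediately after a vowel → [ɣ] by rule 2.
/e/ (between /ɡ/ and /b/) is in the target of rule 1 but the environment (before a nasal consonant) is not met → [e].
/b/ — word-final, immediately after a vowel — surfaces as [β] (rule 2).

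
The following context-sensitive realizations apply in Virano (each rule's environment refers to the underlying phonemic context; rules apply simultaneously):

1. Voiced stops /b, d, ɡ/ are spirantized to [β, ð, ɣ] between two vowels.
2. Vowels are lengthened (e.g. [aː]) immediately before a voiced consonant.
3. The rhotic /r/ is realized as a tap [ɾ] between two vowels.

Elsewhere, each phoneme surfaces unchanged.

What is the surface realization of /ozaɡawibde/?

/o/ (word-initial): before a voiced consonant, so rule 2 applies → [oː].
/z/ (between /o/ and /a/): no rule targets it → [z].
/a/ (between /z/ and /ɡ/): before a voiced consonant, so rule 2 applies → [aː].
/ɡ/ meets the environment for rule 1 (between two vowels) → [ɣ].
/a/ meets the environment for rule 2 (before a voiced consonant) → [aː].
/w/ (between /a/ and /i/) is unaffected → [w].
/i/ meets the environment for rule 2 (before a voiced consonant) → [iː].
/b/ — between /i/ and /d/; rule 1 does not apply here → [b].
/d/ — between /b/ and /e/; rule 1 does not apply here → [d].
/e/ (word-final): rule 2 targets it, but not before a voiced consonant → unchanged [e].

[oːzaːɣaːwiːbde]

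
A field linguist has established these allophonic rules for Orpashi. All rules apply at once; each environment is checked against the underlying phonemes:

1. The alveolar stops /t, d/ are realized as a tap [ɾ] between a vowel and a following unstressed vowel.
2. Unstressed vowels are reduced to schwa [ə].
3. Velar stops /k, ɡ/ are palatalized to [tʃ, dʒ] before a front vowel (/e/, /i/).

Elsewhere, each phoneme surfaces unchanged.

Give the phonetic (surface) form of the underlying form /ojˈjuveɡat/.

[əjˈjuvəɡət]

/o/ — word-initial, in an unstressed syllable — surfaces as [ə] (rule 2).
/j/ stays [j].
/j/ (between /j/ and /u/): no rule targets it → [j].
/u/ (between /j/ and /v/): rule 2 targets it, but not in an unstressed syllable → unchanged [u].
/v/ (between /u/ and /e/): no rule targets it → [v].
/e/ (between /v/ and /ɡ/): in an unstressed syllable, so rule 2 applies → [ə].
/ɡ/ (between /e/ and /a/) is in the target of rule 3 but the environment (before a front vowel) is not met → [ɡ].
/a/ — between /ɡ/ and /t/, in an unstressed syllable — surfaces as [ə] (rule 2).
/t/ (word-final): rule 1 targets it, but not between a vowel and a following unstressed vowel → unchanged [t].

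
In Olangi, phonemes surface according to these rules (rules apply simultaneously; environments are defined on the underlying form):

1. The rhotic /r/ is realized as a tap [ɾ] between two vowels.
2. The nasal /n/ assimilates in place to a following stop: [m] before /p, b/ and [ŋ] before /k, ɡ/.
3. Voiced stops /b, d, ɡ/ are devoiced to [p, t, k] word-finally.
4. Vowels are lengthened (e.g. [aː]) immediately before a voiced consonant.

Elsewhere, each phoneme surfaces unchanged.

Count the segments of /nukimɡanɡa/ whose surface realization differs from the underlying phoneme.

Segments that undergo a rule: /i/ → [iː] (rule 4); /a/ → [aː] (rule 4); /n/ → [ŋ] (rule 2).
All other segments surface unchanged.

3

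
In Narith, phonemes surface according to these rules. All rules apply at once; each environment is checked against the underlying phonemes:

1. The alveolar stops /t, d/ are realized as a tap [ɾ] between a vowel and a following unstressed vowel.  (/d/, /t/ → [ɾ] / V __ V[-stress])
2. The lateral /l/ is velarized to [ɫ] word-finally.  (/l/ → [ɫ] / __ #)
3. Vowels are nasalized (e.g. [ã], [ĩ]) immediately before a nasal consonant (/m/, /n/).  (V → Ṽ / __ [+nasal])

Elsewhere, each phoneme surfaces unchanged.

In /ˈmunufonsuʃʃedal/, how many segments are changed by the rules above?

Segments that undergo a rule: /u/ → [ũ] (rule 3); /o/ → [õ] (rule 3); /d/ → [ɾ] (rule 1); /l/ → [ɫ] (rule 2).
All other segments surface unchanged.

4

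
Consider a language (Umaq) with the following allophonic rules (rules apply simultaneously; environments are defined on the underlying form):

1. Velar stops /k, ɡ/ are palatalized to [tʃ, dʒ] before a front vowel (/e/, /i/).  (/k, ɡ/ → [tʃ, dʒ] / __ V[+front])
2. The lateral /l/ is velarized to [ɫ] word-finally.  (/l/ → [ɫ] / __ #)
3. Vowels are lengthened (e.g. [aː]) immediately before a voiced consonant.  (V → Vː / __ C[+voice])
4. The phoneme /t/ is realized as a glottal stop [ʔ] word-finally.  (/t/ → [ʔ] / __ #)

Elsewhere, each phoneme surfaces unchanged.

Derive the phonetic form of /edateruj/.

[eːdateːruːj]

Rule 3 applies to /e/ (word-initial: before a voiced consonant) → [eː].
/d/ stays [d].
/a/ (between /d/ and /t/) is in the target of rule 3 but the environment (before a voiced consonant) is not met → [a].
/t/ (between /a/ and /e/) is in the target of rule 4 but the environment (word-finally) is not met → [t].
/e/ — between /t/ and /r/, before a voiced consonant — surfaces as [eː] (rule 3).
/r/ stays [r].
/u/ (between /r/ and /j/) occurs before a voiced consonant → [uː] by rule 3.
/j/ (word-final) is unaffected → [j].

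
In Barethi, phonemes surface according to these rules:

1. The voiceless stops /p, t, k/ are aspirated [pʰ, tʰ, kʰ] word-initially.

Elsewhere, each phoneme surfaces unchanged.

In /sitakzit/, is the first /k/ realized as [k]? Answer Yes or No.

Yes

/k/ — between /a/ and /z/; rule 1 does not apply here → [k].
The actual realization is [k], which matches [k].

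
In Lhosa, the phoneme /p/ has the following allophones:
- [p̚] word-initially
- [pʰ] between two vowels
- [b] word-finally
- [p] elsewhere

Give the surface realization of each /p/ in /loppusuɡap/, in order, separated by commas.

Occurrence 1 (position 3): no conditioning environment matches → elsewhere allophone [p].
Occurrence 2 (position 4): no conditioning environment matches → elsewhere allophone [p].
Occurrence 3 (position 10): word-finally → [b].

[p], [p], [b]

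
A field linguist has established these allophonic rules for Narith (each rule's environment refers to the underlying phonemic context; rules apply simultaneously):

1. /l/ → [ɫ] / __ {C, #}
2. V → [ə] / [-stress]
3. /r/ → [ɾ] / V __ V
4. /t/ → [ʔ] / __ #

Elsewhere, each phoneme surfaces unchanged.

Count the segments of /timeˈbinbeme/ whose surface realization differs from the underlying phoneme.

4

Segments that undergo a rule: /i/ → [ə] (rule 2); /e/ → [ə] (rule 2); /e/ → [ə] (rule 2); /e/ → [ə] (rule 2).
All other segments surface unchanged.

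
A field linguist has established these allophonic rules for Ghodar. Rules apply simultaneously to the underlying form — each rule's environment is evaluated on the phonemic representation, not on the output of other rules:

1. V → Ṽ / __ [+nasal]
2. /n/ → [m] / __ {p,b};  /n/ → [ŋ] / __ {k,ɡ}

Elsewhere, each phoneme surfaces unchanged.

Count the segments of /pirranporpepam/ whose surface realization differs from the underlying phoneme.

Segments that undergo a rule: /a/ → [ã] (rule 1); /n/ → [m] (rule 2); /a/ → [ã] (rule 1).
All other segments surface unchanged.

3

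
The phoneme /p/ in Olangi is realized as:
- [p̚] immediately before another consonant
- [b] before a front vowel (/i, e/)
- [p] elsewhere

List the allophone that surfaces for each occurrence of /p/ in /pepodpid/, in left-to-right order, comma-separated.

Occurrence 1 (position 1): before a front vowel (/i, e/) → [b].
Occurrence 2 (position 3): no conditioning environment matches → elsewhere allophone [p].
Occurrence 3 (position 6): before a front vowel (/i, e/) → [b].

[b], [p], [b]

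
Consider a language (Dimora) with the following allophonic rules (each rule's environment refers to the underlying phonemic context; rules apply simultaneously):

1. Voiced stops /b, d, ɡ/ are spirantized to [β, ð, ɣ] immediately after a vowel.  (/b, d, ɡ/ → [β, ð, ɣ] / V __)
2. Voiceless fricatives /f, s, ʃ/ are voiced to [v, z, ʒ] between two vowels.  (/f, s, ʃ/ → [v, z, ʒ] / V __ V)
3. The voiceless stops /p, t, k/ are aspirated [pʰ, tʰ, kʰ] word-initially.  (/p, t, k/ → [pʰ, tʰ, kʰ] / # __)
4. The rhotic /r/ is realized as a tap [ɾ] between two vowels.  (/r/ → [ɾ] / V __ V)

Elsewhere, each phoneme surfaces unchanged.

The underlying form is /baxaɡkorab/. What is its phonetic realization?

[baxaɣkoɾaβ]

/b/ (word-initial): rule 1 targets it, but not immediately after a vowel → unchanged [b].
/a/ (between /b/ and /x/) is unaffected → [a].
/x/ stays [x].
/a/ — not in any rule's target class → [a].
Rule 1 applies to /ɡ/ (between /a/ and /k/: immediately after a vowel) → [ɣ].
/k/ (between /ɡ/ and /o/) is in the target of rule 3 but the environment (word-initially) is not met → [k].
/o/ (between /k/ and /r/): no rule targets it → [o].
/r/ (between /o/ and /a/): between two vowels, so rule 4 applies → [ɾ].
/a/ — not in any rule's target class → [a].
Rule 1 applies to /b/ (word-final: immediately after a vowel) → [β].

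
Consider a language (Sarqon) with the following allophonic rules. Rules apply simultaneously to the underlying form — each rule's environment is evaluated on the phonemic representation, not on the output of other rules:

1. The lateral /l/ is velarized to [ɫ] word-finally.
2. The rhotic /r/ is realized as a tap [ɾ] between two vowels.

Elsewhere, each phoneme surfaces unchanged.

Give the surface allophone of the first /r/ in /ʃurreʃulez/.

/r/ (between /u/ and /r/): rule 2 targets it, but not between two vowels → unchanged [r].

[r]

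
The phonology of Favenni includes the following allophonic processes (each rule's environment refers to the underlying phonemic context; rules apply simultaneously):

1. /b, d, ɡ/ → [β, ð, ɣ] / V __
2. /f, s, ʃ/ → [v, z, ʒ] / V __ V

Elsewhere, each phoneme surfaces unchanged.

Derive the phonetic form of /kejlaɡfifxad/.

[kejlaɣfifxað]

/k/ — not in any rule's target class → [k].
/e/ — not in any rule's target class → [e].
/j/ (between /e/ and /l/): no rule targets it → [j].
/l/ (between /j/ and /a/) is unaffected → [l].
/a/ stays [a].
/ɡ/ (between /a/ and /f/) occurs immediately after a vowel → [ɣ] by rule 1.
/f/ (between /ɡ/ and /i/) fails the environment for rule 2, so it stays [f].
/i/ stays [i].
/f/ (between /i/ and /x/) fails the environment for rule 2, so it stays [f].
/x/ — not in any rule's target class → [x].
/a/ — not in any rule's target class → [a].
/d/ (word-final) occurs immediately after a vowel → [ð] by rule 1.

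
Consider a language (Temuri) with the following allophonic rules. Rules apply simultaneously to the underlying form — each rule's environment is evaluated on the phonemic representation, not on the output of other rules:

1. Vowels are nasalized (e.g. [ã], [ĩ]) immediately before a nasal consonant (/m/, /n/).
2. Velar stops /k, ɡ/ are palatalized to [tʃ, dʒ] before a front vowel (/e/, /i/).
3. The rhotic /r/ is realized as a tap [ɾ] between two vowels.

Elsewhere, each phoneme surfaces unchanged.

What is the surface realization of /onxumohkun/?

Rule 1 applies to /o/ (word-initial: before a nasal consonant) → [õ].
/n/ (between /o/ and /x/) is unaffected → [n].
/x/ stays [x].
/u/ meets the environment for rule 1 (before a nasal consonant) → [ũ].
/m/ stays [m].
/o/ (between /m/ and /h/) fails the environment for rule 1, so it stays [o].
/h/ stays [h].
/k/ (between /h/ and /u/) fails the environment for rule 2, so it stays [k].
/u/ (between /k/ and /n/): before a nasal consonant, so rule 1 applies → [ũ].
/n/ — not in any rule's target class → [n].

[õnxũmohkũn]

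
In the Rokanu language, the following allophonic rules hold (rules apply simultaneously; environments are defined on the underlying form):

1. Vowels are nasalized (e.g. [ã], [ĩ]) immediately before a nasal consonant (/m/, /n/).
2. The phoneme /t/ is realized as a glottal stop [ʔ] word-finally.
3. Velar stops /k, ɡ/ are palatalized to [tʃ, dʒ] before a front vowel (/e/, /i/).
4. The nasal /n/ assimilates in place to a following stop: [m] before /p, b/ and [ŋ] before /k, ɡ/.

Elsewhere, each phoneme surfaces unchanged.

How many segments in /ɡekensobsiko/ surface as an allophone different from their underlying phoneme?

Segments that undergo a rule: /ɡ/ → [dʒ] (rule 3); /k/ → [tʃ] (rule 3); /e/ → [ẽ] (rule 1).
All other segments surface unchanged.

3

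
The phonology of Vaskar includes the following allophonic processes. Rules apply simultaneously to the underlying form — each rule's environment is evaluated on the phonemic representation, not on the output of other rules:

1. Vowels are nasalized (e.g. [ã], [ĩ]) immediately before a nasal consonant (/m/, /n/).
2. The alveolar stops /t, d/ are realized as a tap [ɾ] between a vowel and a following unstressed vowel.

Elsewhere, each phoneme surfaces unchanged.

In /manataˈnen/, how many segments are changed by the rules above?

4

Segments that undergo a rule: /a/ → [ã] (rule 1); /t/ → [ɾ] (rule 2); /a/ → [ã] (rule 1); /e/ → [ẽ] (rule 1).
All other segments surface unchanged.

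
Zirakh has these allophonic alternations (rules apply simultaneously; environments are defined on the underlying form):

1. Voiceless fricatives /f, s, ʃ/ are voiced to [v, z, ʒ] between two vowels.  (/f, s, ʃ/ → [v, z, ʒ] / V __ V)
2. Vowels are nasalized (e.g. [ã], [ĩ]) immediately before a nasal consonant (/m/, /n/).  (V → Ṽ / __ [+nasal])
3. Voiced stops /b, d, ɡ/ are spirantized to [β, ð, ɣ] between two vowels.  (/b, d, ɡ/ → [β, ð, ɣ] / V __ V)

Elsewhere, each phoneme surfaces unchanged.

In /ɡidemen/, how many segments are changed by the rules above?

Segments that undergo a rule: /d/ → [ð] (rule 3); /e/ → [ẽ] (rule 2); /e/ → [ẽ] (rule 2).
All other segments surface unchanged.

3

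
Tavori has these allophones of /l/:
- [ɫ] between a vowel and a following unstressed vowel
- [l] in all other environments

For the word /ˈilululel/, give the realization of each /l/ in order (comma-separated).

Occurrence 1 (position 2): between a vowel and a following unstressed vowel → [ɫ].
Occurrence 2 (position 4): between a vowel and a following unstressed vowel → [ɫ].
Occurrence 3 (position 6): between a vowel and a following unstressed vowel → [ɫ].
Occurrence 4 (position 8): no conditioning environment matches → elsewhere allophone [l].

[ɫ], [ɫ], [ɫ], [l]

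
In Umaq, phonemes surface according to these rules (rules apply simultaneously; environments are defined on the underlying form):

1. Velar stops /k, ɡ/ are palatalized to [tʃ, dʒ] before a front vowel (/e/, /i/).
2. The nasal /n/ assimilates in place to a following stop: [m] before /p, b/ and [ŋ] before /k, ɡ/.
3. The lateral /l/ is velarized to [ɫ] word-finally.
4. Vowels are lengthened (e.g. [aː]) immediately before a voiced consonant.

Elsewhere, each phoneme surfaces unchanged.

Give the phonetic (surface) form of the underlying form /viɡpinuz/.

[viːɡpiːnuːz]

/i/ (between /v/ and /ɡ/): before a voiced consonant, so rule 4 applies → [iː].
/ɡ/ (between /i/ and /p/) fails the environment for rule 1, so it stays [ɡ].
Rule 4 applies to /i/ (between /p/ and /n/: before a voiced consonant) → [iː].
/n/ (between /i/ and /u/): rule 2 targets it, but not before a labial or velar stop → unchanged [n].
Rule 4 applies to /u/ (between /n/ and /z/: before a voiced consonant) → [uː].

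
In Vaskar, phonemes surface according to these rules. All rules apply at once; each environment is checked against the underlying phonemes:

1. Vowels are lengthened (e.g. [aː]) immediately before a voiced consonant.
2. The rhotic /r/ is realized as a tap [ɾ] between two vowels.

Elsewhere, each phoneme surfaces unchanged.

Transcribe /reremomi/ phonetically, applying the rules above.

/r/ (word-initial) is in the target of rule 2 but the environment (between two vowels) is not met → [r].
Rule 1 applies to /e/ (between /r/ and /r/: before a voiced consonant) → [eː].
/r/ (between /e/ and /e/): between two vowels, so rule 2 applies → [ɾ].
/e/ meets the environment for rule 1 (before a voiced consonant) → [eː].
/m/ (between /e/ and /o/): no rule targets it → [m].
Rule 1 applies to /o/ (between /m/ and /m/: before a voiced consonant) → [oː].
/m/ (between /o/ and /i/) is unaffected → [m].
/i/ (word-final) fails the environment for rule 1, so it stays [i].

[reːɾeːmoːmi]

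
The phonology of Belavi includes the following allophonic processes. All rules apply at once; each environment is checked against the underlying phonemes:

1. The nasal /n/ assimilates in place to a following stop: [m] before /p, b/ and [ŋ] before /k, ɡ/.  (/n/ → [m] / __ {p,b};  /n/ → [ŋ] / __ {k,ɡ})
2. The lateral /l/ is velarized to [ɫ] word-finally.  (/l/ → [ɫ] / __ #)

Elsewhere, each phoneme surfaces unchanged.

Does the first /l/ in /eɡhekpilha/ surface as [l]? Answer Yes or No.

Yes

/l/ (between /i/ and /h/): rule 2 targets it, but not word-finally → unchanged [l].
The actual realization is [l], which matches [l].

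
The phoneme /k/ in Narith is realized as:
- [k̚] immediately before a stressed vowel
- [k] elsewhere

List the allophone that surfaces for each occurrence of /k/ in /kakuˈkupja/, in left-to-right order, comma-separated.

Occurrence 1 (position 1): no conditioning environment matches → elsewhere allophone [k].
Occurrence 2 (position 3): no conditioning environment matches → elsewhere allophone [k].
Occurrence 3 (position 5): immediately before a stressed vowel → [k̚].

[k], [k], [k̚]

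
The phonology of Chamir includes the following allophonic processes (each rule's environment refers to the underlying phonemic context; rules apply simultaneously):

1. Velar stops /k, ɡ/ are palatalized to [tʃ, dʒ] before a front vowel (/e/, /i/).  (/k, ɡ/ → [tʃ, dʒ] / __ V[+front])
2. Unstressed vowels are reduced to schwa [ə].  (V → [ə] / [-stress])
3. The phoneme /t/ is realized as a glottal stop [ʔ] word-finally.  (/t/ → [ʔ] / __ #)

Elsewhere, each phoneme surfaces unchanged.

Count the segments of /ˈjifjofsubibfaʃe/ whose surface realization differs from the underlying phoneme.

5

Segments that undergo a rule: /o/ → [ə] (rule 2); /u/ → [ə] (rule 2); /i/ → [ə] (rule 2); /a/ → [ə] (rule 2); /e/ → [ə] (rule 2).
All other segments surface unchanged.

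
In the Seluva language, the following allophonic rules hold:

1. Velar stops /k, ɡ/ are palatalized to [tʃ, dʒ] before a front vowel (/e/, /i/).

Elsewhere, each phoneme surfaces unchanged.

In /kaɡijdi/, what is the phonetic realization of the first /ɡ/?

/ɡ/ — between /a/ and /i/, before a front vowel — surfaces as [dʒ] (rule 1).

[dʒ]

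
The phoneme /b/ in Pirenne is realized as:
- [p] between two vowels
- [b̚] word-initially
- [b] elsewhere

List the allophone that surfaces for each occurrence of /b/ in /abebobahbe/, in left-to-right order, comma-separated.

Occurrence 1 (position 2): between two vowels → [p].
Occurrence 2 (position 4): between two vowels → [p].
Occurrence 3 (position 6): between two vowels → [p].
Occurrence 4 (position 9): no conditioning environment matches → elsewhere allophone [b].

[p], [p], [p], [b]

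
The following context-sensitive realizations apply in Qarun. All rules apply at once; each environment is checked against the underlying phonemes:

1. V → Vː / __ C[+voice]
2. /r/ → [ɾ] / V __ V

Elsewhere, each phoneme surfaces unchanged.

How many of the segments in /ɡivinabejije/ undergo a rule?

Segments that undergo a rule: /i/ → [iː] (rule 1); /i/ → [iː] (rule 1); /a/ → [aː] (rule 1); /e/ → [eː] (rule 1); /i/ → [iː] (rule 1).
All other segments surface unchanged.

5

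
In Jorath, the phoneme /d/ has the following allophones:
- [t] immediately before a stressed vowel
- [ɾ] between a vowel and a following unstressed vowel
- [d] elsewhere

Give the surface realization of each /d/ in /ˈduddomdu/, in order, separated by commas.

[t], [d], [d], [d]

Occurrence 1 (position 1): immediately before a stressed vowel → [t].
Occurrence 2 (position 3): no conditioning environment matches → elsewhere allophone [d].
Occurrence 3 (position 4): no conditioning environment matches → elsewhere allophone [d].
Occurrence 4 (position 7): no conditioning environment matches → elsewhere allophone [d].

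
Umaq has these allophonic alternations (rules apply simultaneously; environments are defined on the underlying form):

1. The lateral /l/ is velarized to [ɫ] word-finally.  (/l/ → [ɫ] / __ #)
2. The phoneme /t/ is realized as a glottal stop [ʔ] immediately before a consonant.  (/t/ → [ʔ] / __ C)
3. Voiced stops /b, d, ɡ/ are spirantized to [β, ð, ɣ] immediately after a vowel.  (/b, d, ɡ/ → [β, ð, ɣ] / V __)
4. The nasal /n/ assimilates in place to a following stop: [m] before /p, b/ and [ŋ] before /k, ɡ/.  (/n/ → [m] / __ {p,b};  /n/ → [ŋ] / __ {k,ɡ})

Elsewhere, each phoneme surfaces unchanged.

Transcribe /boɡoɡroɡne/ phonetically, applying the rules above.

/b/ (word-initial) fails the environment for rule 3, so it stays [b].
/ɡ/ meets the environment for rule 3 (immediately after a vowel) → [ɣ].
/ɡ/ (between /o/ and /r/): immediately after a vowel, so rule 3 applies → [ɣ].
/ɡ/ — between /o/ and /n/, immediately after a vowel — surfaces as [ɣ] (rule 3).
/n/ (between /ɡ/ and /e/): rule 4 targets it, but not before a labial or velar stop → unchanged [n].

[boɣoɣroɣne]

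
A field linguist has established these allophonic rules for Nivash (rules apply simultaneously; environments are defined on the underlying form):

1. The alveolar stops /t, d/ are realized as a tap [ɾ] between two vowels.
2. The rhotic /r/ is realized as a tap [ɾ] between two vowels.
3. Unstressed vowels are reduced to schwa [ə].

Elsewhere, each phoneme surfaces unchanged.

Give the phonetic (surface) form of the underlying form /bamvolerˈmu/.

[bəmvələrˈmu]

/a/ (between /b/ and /m/): in an unstressed syllable, so rule 3 applies → [ə].
Rule 3 applies to /o/ (between /v/ and /l/: in an unstressed syllable) → [ə].
/e/ meets the environment for rule 3 (in an unstressed syllable) → [ə].
/r/ (between /e/ and /m/) fails the environment for rule 2, so it stays [r].
/u/ (word-final): rule 3 targets it, but not in an unstressed syllable → unchanged [u].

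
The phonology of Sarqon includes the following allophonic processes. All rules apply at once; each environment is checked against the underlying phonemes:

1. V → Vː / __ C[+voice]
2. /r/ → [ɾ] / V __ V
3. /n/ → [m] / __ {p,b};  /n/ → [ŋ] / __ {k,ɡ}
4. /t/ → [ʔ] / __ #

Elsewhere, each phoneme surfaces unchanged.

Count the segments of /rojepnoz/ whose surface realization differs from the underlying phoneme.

Segments that undergo a rule: /o/ → [oː] (rule 1); /o/ → [oː] (rule 1).
All other segments surface unchanged.

2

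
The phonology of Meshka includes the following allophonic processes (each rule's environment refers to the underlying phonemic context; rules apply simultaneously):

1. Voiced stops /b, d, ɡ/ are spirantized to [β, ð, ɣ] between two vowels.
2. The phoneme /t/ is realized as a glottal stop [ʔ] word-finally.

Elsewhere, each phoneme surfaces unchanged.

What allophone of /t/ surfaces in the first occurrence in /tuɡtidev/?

[t]

/t/ (word-initial) is in the target of rule 2 but the environment (word-finally) is not met → [t].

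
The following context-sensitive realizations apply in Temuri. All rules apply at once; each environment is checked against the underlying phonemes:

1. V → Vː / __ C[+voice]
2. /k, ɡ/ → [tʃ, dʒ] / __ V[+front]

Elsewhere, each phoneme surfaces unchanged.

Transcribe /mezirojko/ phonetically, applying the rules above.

[meːziːroːjko]

/m/ — not in any rule's target class → [m].
/e/ (between /m/ and /z/): before a voiced consonant, so rule 1 applies → [eː].
/z/ stays [z].
/i/ — between /z/ and /r/, before a voiced consonant — surfaces as [iː] (rule 1).
/r/ — not in any rule's target class → [r].
/o/ — between /r/ and /j/, before a voiced consonant — surfaces as [oː] (rule 1).
/j/ stays [j].
/k/ (between /j/ and /o/): rule 2 targets it, but not before a front vowel → unchanged [k].
/o/ (word-final): rule 1 targets it, but not before a voiced consonant → unchanged [o].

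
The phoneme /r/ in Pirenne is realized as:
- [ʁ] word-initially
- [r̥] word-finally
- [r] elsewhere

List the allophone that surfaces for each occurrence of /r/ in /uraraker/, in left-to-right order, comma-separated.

[r], [r], [r̥]

Occurrence 1 (position 2): no conditioning environment matches → elsewhere allophone [r].
Occurrence 2 (position 4): no conditioning environment matches → elsewhere allophone [r].
Occurrence 3 (position 8): word-finally → [r̥].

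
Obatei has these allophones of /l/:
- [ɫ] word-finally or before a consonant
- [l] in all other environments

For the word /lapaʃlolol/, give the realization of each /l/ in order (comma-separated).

[l], [l], [l], [ɫ]

Occurrence 1 (position 1): no conditioning environment matches → elsewhere allophone [l].
Occurrence 2 (position 6): no conditioning environment matches → elsewhere allophone [l].
Occurrence 3 (position 8): no conditioning environment matches → elsewhere allophone [l].
Occurrence 4 (position 10): word-finally or before a consonant → [ɫ].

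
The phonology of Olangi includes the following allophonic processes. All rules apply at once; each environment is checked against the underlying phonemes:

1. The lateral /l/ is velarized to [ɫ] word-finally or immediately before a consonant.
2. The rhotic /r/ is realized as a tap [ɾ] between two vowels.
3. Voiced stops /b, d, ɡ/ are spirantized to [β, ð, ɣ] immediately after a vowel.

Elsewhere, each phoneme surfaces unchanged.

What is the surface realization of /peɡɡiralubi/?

/p/ (word-initial) is unaffected → [p].
/e/ (between /p/ and /ɡ/) is unaffected → [e].
/ɡ/ (between /e/ and /ɡ/) occurs immediately after a vowel → [ɣ] by rule 3.
/ɡ/ (between /ɡ/ and /i/) is in the target of rule 3 but the environment (immediately after a vowel) is not met → [ɡ].
/i/ stays [i].
/r/ (between /i/ and /a/) occurs between two vowels → [ɾ] by rule 2.
/a/ — not in any rule's target class → [a].
/l/ (between /a/ and /u/) fails the environment for rule 1, so it stays [l].
/u/ stays [u].
Rule 3 applies to /b/ (between /u/ and /i/: immediately after a vowel) → [β].
/i/ stays [i].

[peɣɡiɾaluβi]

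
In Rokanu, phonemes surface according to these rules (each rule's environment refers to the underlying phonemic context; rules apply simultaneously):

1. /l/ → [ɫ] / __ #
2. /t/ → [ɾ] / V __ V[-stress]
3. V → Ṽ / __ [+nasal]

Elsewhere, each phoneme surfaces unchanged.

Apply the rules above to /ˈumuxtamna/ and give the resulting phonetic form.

[ˈũmuxtãmna]

/u/ (word-initial): before a nasal consonant, so rule 3 applies → [ũ].
/m/ — not in any rule's target class → [m].
/u/ (between /m/ and /x/): rule 3 targets it, but not before a nasal consonant → unchanged [u].
/x/ (between /u/ and /t/) is unaffected → [x].
/t/ (between /x/ and /a/): rule 2 targets it, but not between a vowel and a following unstressed vowel → unchanged [t].
Rule 3 applies to /a/ (between /t/ and /m/: before a nasal consonant) → [ã].
/m/ stays [m].
/n/ — not in any rule's target class → [n].
/a/ (word-final): rule 3 targets it, but not before a nasal consonant → unchanged [a].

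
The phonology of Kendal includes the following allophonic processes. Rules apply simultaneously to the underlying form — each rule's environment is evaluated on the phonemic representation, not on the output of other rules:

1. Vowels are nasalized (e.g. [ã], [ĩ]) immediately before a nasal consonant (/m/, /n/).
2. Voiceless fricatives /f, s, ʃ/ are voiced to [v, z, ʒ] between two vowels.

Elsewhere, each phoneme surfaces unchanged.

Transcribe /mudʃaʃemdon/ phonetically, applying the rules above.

[mudʃaʒẽmdõn]

/m/ (word-initial): no rule targets it → [m].
/u/ (between /m/ and /d/) is in the target of rule 1 but the environment (before a nasal consonant) is not met → [u].
/d/ stays [d].
/ʃ/ (between /d/ and /a/): rule 2 targets it, but not between two vowels → unchanged [ʃ].
/a/ (between /ʃ/ and /ʃ/): rule 1 targets it, but not before a nasal consonant → unchanged [a].
/ʃ/ meets the environment for rule 2 (between two vowels) → [ʒ].
/e/ — between /ʃ/ and /m/, before a nasal consonant — surfaces as [ẽ] (rule 1).
/m/ (between /e/ and /d/) is unaffected → [m].
/d/ (between /m/ and /o/) is unaffected → [d].
/o/ (between /d/ and /n/): before a nasal consonant, so rule 1 applies → [õ].
/n/ (word-final) is unaffected → [n].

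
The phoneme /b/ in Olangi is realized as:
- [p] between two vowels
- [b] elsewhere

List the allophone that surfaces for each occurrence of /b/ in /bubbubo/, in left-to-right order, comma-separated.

[b], [b], [b], [p]

Occurrence 1 (position 1): no conditioning environment matches → elsewhere allophone [b].
Occurrence 2 (position 3): no conditioning environment matches → elsewhere allophone [b].
Occurrence 3 (position 4): no conditioning environment matches → elsewhere allophone [b].
Occurrence 4 (position 6): between two vowels → [p].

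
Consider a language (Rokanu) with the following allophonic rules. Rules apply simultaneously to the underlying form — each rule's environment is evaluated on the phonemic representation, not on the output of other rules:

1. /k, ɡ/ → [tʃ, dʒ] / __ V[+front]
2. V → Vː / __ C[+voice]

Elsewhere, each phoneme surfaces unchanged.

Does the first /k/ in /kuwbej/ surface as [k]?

/k/ (word-initial): rule 1 targets it, but not before a front vowel → unchanged [k].
The actual realization is [k], which matches [k].

Yes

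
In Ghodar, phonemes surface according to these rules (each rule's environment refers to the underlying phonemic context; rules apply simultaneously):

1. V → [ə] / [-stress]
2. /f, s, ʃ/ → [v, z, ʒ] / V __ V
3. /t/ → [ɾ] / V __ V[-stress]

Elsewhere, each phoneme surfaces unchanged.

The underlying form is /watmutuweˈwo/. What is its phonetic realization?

Rule 1 applies to /a/ (between /w/ and /t/: in an unstressed syllable) → [ə].
/t/ (between /a/ and /m/) is in the target of rule 3 but the environment (between a vowel and a following unstressed vowel) is not met → [t].
/u/ meets the environment for rule 1 (in an unstressed syllable) → [ə].
/t/ — between /u/ and /u/, between a vowel and a following unstressed vowel — surfaces as [ɾ] (rule 3).
/u/ (between /t/ and /w/) occurs in an unstressed syllable → [ə] by rule 1.
/e/ — between /w/ and /w/, in an unstressed syllable — surfaces as [ə] (rule 1).
/o/ (word-final) fails the environment for rule 1, so it stays [o].

[wətməɾəwəˈwo]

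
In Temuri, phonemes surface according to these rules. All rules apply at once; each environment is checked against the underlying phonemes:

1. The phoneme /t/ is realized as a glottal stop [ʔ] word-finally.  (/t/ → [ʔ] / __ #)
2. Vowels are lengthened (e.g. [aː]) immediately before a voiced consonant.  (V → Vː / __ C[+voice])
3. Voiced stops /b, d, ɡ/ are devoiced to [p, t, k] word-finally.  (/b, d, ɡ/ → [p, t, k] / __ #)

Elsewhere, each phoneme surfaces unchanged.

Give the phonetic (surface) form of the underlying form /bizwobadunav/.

/b/ (word-initial): rule 3 targets it, but not word-finally → unchanged [b].
Rule 2 applies to /i/ (between /b/ and /z/: before a voiced consonant) → [iː].
Rule 2 applies to /o/ (between /w/ and /b/: before a voiced consonant) → [oː].
/b/ — between /o/ and /a/; rule 3 does not apply here → [b].
/a/ (between /b/ and /d/) occurs before a voiced consonant → [aː] by rule 2.
/d/ (between /a/ and /u/) is in the target of rule 3 but the environment (word-finally) is not met → [d].
/u/ (between /d/ and /n/): before a voiced consonant, so rule 2 applies → [uː].
/a/ meets the environment for rule 2 (before a voiced consonant) → [aː].

[biːzwoːbaːduːnaːv]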